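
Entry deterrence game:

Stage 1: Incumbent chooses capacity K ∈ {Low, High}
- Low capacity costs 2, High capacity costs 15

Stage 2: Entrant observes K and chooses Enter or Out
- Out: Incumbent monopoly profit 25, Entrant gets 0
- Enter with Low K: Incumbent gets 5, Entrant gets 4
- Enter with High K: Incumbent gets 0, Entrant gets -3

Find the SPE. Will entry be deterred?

SPE: (High, Enter|Low, Out|High); Entry deterred. Incumbent net profit = 10

Work:
After Low K: Entrant enters (4 > 0)
After High K: Entrant stays out (-3 < 0)
Incumbent: Low → 5−2=3, High → 25−15=10
Incumbent chooses High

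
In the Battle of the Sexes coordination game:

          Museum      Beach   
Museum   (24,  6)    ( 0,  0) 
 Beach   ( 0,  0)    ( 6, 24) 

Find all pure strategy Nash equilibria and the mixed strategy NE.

Pure NE: (Museum, Museum) and (Beach, Beach); Mixed NE: p = 0.8, q = 0.2

Work:
Check pure NE:
(Museum, Museum): (24, 6) - no unilateral deviation beneficial
(Beach, Beach): (6, 24) - no unilateral deviation beneficial
Mixed NE: P1 plays Museum with p = 0.8, P2 plays Museum with q = 0.2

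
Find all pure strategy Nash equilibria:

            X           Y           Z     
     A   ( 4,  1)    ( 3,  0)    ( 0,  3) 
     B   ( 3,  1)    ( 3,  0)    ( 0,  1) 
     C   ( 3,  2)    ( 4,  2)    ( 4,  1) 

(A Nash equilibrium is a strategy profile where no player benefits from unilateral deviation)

Nash equilibrium: (C, Y)

Work:
Best responses:
  P1 vs X: payoffs [4, 3, 3] → best response A (payoff 4)
  P1 vs Y: payoffs [3, 3, 4] → best response C (payoff 4)
  P1 vs Z: payoffs [0, 0, 4] → best response C (payoff 4)
  P2 vs A: payoffs [1, 0, 3] → best response Z (payoff 3)
  P2 vs B: payoffs [1, 0, 1] → best response X/Z (payoff 1)
  P2 vs C: payoffs [2, 2, 1] → best response X/Y (payoff 2)
Mutual best responses: (C,Y) → Nash equilibria.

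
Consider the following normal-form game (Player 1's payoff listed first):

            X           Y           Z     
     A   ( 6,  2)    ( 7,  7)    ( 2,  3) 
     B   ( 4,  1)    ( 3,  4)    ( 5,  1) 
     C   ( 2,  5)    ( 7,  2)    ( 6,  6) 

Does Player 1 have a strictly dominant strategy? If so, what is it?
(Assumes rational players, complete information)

No strictly dominant strategy exists for Player 1

Work:
A strategy strictly dominates another if it gives a strictly higher payoff against every opponent action. Compare each pair of P1's strategies column-by-column:
  A vs B: [6 vs 4, 7 vs 3, 2 vs 5] → A does not strictly dominate B (column Z: 2 ≤ 5)
  A vs C: [6 vs 2, 7 vs 7, 2 vs 6] → A does not strictly dominate C (column Y: 7 ≤ 7)
  B vs A: [4 vs 6, 3 vs 7, 5 vs 2] → B does not strictly dominate A (column X: 4 ≤ 6)
  B vs C: [4 vs 2, 3 vs 7, 5 vs 6] → B does not strictly dominate C (column Y: 3 ≤ 7)
  C vs A: [2 vs 6, 7 vs 7, 6 vs 2] → C does not strictly dominate A (column X: 2 ≤ 6)
  C vs B: [2 vs 4, 7 vs 3, 6 vs 5] → C does not strictly dominate B (column X: 2 ≤ 4)
No single strategy strictly dominates all others → no strictly dominant strategy.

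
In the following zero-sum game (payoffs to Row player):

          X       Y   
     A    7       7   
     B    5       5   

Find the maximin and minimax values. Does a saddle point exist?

Maximin = 7, Minimax = 7, Saddle: True

Work:
Row minimums: [7, 5] → maximin = 7
Column maximums: [7, 7] → minimax = 7
Saddle point exists! Game value = 7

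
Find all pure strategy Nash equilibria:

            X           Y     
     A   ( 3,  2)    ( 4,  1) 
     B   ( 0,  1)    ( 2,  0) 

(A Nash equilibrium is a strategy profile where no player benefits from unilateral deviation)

Nash equilibrium: (A, X)

Work:
Best responses:
  P1 vs X: payoffs [3, 0] → best response A (payoff 3)
  P1 vs Y: payoffs [4, 2] → best response A (payoff 4)
  P2 vs A: payoffs [2, 1] → best response X (payoff 2)
  P2 vs B: payoffs [1, 0] → best response X (payoff 1)
Mutual best responses: (A,X) → Nash equilibria.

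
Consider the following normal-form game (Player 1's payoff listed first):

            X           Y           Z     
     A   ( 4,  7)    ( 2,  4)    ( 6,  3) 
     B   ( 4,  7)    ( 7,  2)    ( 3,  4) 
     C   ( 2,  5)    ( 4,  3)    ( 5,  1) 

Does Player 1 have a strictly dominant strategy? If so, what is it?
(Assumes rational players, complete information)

No strictly dominant strategy exists for Player 1

Work:
A strategy strictly dominates another if it gives a strictly higher payoff against every opponent action. Compare each pair of P1's strategies column-by-column:
  A vs B: [4 vs 4, 2 vs 7, 6 vs 3] → A does not strictly dominate B (column X: 4 ≤ 4)
  A vs C: [4 vs 2, 2 vs 4, 6 vs 5] → A does not strictly dominate C (column Y: 2 ≤ 4)
  B vs A: [4 vs 4, 7 vs 2, 3 vs 6] → B does not strictly dominate A (column X: 4 ≤ 4)
  B vs C: [4 vs 2, 7 vs 4, 3 vs 5] → B does not strictly dominate C (column Z: 3 ≤ 5)
  C vs A: [2 vs 4, 4 vs 2, 5 vs 6] → C does not strictly dominate A (column X: 2 ≤ 4)
  C vs B: [2 vs 4, 4 vs 7, 5 vs 3] → C does not strictly dominate B (column X: 2 ≤ 4)
No single strategy strictly dominates all others → no strictly dominant strategy.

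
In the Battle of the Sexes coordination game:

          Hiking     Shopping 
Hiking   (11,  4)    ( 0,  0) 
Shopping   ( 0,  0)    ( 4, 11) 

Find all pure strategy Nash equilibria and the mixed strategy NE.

Pure NE: (Hiking, Hiking) and (Shopping, Shopping); Mixed NE: p = 0.7333, q = 0.2667

Work:
Check pure NE:
(Hiking, Hiking): (11, 4) - no unilateral deviation beneficial
(Shopping, Shopping): (4, 11) - no unilateral deviation beneficial
Mixed NE: P1 plays Hiking with p = 0.7333, P2 plays Hiking with q = 0.2667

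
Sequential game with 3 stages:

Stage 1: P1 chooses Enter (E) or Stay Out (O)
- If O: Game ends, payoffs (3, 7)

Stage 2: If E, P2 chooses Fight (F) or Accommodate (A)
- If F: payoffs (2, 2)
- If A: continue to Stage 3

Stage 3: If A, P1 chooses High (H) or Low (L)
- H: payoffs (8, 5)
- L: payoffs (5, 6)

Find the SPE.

SPE: (E, A, H); Outcome (8, 5)

Work:
Stage 3: P1 chooses H (8 vs 5)
Stage 2: P2: F->2, A->5 (anticipating H). Choose A
Stage 1: P1: O->3, E->8 (anticipating A, H). Choose E
SPE path: E -> A -> H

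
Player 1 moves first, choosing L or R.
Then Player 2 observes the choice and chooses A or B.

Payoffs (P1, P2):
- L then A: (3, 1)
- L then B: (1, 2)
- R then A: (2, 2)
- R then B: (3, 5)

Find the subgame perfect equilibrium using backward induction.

P1 plays R, P2 plays B after L and B after R; Payoff (3, 5)

Work:
Backward induction:
After L: P2 chooses B → P1 gets 1
After R: P2 chooses B → P1 gets 3
P1 chooses R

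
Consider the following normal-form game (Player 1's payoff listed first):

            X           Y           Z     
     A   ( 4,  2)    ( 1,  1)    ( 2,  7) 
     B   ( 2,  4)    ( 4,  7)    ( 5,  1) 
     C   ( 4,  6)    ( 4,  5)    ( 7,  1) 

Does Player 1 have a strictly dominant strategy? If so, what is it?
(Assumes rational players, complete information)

No strictly dominant strategy exists for Player 1

Work:
A strategy strictly dominates another if it gives a strictly higher payoff against every opponent action. Compare each pair of P1's strategies column-by-column:
  A vs B: [4 vs 2, 1 vs 4, 2 vs 5] → A does not strictly dominate B (column Y: 1 ≤ 4)
  A vs C: [4 vs 4, 1 vs 4, 2 vs 7] → A does not strictly dominate C (column X: 4 ≤ 4)
  B vs A: [2 vs 4, 4 vs 1, 5 vs 2] → B does not strictly dominate A (column X: 2 ≤ 4)
  B vs C: [2 vs 4, 4 vs 4, 5 vs 7] → B does not strictly dominate C (column X: 2 ≤ 4)
  C vs A: [4 vs 4, 4 vs 1, 7 vs 2] → C does not strictly dominate A (column X: 4 ≤ 4)
  C vs B: [4 vs 2, 4 vs 4, 7 vs 5] → C does not strictly dominate B (column Y: 4 ≤ 4)
No single strategy strictly dominates all others → no strictly dominant strategy.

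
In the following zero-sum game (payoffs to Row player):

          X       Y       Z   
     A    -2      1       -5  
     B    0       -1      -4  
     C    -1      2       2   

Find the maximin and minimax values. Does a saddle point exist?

Maximin = -1, Minimax = 0, Saddle: False

Work:
Row minimums: [-5, -4, -1] → maximin = -1
Column maximums: [0, 2, 2] → minimax = 0
No saddle point (maximin ≠ minimax). Mixed strategy needed.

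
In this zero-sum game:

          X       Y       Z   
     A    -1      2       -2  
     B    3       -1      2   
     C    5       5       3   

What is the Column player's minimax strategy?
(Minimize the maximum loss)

Column should play Z, value = 3

Work:
Column player minimizes Row's maximum payoff:
Column X: max payoff to Row = 5
Column Y: max payoff to Row = 5
Column Z: max payoff to Row = 3
Minimum is 3, achieved by column Z.
Minimax strategy: Z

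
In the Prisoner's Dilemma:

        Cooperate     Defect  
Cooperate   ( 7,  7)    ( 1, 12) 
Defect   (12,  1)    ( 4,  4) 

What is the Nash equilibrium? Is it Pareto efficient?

(Defect, Defect) is NE; not Pareto efficient

Work:
Defect dominates Cooperate for both players:
If P2 cooperates: Defect (12) > Cooperate (7)
If P2 defects: Defect (4) > Cooperate (1)
NE: (Defect, Defect) with payoff (4, 4)
But (Cooperate, Cooperate) = (7, 7) Pareto dominates (4, 4)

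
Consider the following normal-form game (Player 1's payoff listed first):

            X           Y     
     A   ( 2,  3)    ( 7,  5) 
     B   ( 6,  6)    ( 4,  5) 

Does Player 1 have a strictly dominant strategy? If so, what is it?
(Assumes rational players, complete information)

No strictly dominant strategy exists for Player 1

Work:
A strategy strictly dominates another if it gives a strictly higher payoff against every opponent action. Compare each pair of P1's strategies column-by-column:
  A vs B: [2 vs 6, 7 vs 4] → A does not strictly dominate B (column X: 2 ≤ 6)
  B vs A: [6 vs 2, 4 vs 7] → B does not strictly dominate A (column Y: 4 ≤ 7)
No single strategy strictly dominates all others → no strictly dominant strategy.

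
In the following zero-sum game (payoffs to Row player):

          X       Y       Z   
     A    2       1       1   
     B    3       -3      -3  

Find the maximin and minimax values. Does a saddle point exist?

Maximin = 1, Minimax = 1, Saddle: True

Work:
Row minimums: [1, -3] → maximin = 1
Column maximums: [3, 1, 1] → minimax = 1
Saddle point exists! Game value = 1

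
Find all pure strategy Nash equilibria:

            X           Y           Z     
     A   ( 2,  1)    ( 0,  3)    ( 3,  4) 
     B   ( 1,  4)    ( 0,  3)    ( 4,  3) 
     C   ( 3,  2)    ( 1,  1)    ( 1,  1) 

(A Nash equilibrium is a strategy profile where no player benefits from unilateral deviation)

Nash equilibrium: (C, X)

Work:
Best responses:
  P1 vs X: payoffs [2, 1, 3] → best response C (payoff 3)
  P1 vs Y: payoffs [0, 0, 1] → best response C (payoff 1)
  P1 vs Z: payoffs [3, 4, 1] → best response B (payoff 4)
  P2 vs A: payoffs [1, 3, 4] → best response Z (payoff 4)
  P2 vs B: payoffs [4, 3, 3] → best response X (payoff 4)
  P2 vs C: payoffs [2, 1, 1] → best response X (payoff 2)
Mutual best responses: (C,X) → Nash equilibria.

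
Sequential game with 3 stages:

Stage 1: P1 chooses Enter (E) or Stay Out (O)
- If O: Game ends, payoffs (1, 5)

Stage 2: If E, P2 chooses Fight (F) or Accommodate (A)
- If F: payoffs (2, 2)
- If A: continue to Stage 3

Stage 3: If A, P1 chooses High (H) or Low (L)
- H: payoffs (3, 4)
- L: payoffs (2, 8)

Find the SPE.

SPE: (E, A, H); Outcome (3, 4)

Work:
Stage 3: P1 chooses H (3 vs 2)
Stage 2: P2: F->2, A->4 (anticipating H). Choose A
Stage 1: P1: O->1, E->3 (anticipating A, H). Choose E
SPE path: E -> A -> H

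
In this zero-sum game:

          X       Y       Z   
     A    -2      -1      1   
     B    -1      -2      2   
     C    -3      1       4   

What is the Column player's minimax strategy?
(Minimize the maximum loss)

Column should play X, value = -1

Work:
Column player minimizes Row's maximum payoff:
Column X: max payoff to Row = -1
Column Y: max payoff to Row = 1
Column Z: max payoff to Row = 4
Minimum is -1, achieved by column X.
Minimax strategy: X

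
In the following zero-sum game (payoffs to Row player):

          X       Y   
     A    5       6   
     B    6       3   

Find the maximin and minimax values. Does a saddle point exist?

Maximin = 5, Minimax = 6, Saddle: False

Work:
Row minimums: [5, 3] → maximin = 5
Column maximums: [6, 6] → minimax = 6
No saddle point (maximin ≠ minimax). Mixed strategy needed.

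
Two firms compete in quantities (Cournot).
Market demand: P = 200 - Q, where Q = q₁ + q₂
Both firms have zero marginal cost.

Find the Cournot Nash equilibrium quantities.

q₁* = q₂* = 66.67; P* = 66.67

Work:
Profit: π_i = P·q_i = (a - q_i - q_j)·q_i
FOC: ∂π_i/∂q_i = a - 2q_i - q_j = 0
Reaction function: q_i = (200 - q_j)/2
Symmetry: q* = 200/3 = 66.67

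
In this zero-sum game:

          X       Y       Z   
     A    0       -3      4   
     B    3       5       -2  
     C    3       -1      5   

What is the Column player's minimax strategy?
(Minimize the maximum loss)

Column should play X, value = 3

Work:
Column player minimizes Row's maximum payoff:
Column X: max payoff to Row = 3
Column Y: max payoff to Row = 5
Column Z: max payoff to Row = 5
Minimum is 3, achieved by column X.
Minimax strategy: X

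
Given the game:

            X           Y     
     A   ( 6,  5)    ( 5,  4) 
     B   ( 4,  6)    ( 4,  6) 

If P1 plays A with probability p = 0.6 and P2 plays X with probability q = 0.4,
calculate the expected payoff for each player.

E[P1] = 4.84, E[P2] = 5.04

Work:
E[P1] = p·q·π₁(A,X) + p·(1-q)·π₁(A,Y) + (1-p)·q·π₁(B,X) + (1-p)·(1-q)·π₁(B,Y)
= 0.6·0.4·6 + 0.6·0.6·5 + 0.4·0.4·4 + 0.4·0.6·4
= 4.84

E[P2] = 5.04 (similar calculation)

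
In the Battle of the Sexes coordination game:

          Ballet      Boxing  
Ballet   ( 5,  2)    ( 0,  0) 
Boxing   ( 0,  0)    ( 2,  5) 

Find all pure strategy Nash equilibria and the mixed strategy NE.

Pure NE: (Ballet, Ballet) and (Boxing, Boxing); Mixed NE: p = 0.7143, q = 0.2857

Work:
Check pure NE:
(Ballet, Ballet): (5, 2) - no unilateral deviation beneficial
(Boxing, Boxing): (2, 5) - no unilateral deviation beneficial
Mixed NE: P1 plays Ballet with p = 0.7143, P2 plays Ballet with q = 0.2857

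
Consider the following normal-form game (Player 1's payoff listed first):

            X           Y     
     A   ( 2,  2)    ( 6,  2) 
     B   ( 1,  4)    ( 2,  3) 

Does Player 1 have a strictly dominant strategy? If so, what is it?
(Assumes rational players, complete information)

Yes, Player 1's strictly dominant strategy is A

Work:
A strategy strictly dominates another if it gives a strictly higher payoff against every opponent action. Compare each pair of P1's strategies column-by-column:
  A vs B: [2 vs 1, 6 vs 2] → A strictly dominates B
  B vs A: [1 vs 2, 2 vs 6] → B does not strictly dominate A (column X: 1 ≤ 2)
A strictly dominates every other strategy → strictly dominant.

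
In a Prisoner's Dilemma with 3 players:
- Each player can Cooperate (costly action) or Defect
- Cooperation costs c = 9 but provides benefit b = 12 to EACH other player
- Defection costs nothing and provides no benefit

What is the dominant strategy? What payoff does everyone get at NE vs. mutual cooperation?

Dominant: Defect; NE payoff = 0; Coop payoff = 15

Work:
Defect dominates (saves cost c = 9, benefit to others is external)
NE: All defect → everyone gets 0
If all cooperate: each receives (2)×12 - 9 = 15
Social dilemma: 15 > 0 but NE gives 0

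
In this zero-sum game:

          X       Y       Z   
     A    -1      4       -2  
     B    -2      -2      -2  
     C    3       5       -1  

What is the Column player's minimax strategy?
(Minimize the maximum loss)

Column should play Z, value = -1

Work:
Column player minimizes Row's maximum payoff:
Column X: max payoff to Row = 3
Column Y: max payoff to Row = 5
Column Z: max payoff to Row = -1
Minimum is -1, achieved by column Z.
Minimax strategy: Z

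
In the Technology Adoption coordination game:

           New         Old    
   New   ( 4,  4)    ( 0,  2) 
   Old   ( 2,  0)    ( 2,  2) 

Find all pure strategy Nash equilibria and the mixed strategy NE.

Pure NE: (New, New) and (Old, Old); Mixed NE: p = 0.5, q = 0.5

Work:
Check pure NE:
(New, New): (4, 4) - no unilateral deviation beneficial
(Old, Old): (2, 2) - no unilateral deviation beneficial
Mixed NE: P1 plays New with p = 0.5, P2 plays New with q = 0.5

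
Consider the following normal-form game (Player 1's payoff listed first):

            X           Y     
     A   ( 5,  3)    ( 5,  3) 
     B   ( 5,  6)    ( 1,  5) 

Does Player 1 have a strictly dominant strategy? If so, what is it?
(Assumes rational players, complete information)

No strictly dominant strategy exists for Player 1

Work:
A strategy strictly dominates another if it gives a strictly higher payoff against every opponent action. Compare each pair of P1's strategies column-by-column:
  A vs B: [5 vs 5, 5 vs 1] → A does not strictly dominate B (column X: 5 ≤ 5)
  B vs A: [5 vs 5, 1 vs 5] → B does not strictly dominate A (column X: 5 ≤ 5)
No single strategy strictly dominates all others → no strictly dominant strategy.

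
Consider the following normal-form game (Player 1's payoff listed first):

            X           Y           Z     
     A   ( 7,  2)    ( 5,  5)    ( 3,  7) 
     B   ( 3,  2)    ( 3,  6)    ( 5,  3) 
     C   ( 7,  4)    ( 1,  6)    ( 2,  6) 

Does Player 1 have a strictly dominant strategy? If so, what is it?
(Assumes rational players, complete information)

No strictly dominant strategy exists for Player 1

Work:
A strategy strictly dominates another if it gives a strictly higher payoff against every opponent action. Compare each pair of P1's strategies column-by-column:
  A vs B: [7 vs 3, 5 vs 3, 3 vs 5] → A does not strictly dominate B (column Z: 3 ≤ 5)
  A vs C: [7 vs 7, 5 vs 1, 3 vs 2] → A does not strictly dominate C (column X: 7 ≤ 7)
  B vs A: [3 vs 7, 3 vs 5, 5 vs 3] → B does not strictly dominate A (column X: 3 ≤ 7)
  B vs C: [3 vs 7, 3 vs 1, 5 vs 2] → B does not strictly dominate C (column X: 3 ≤ 7)
  C vs A: [7 vs 7, 1 vs 5, 2 vs 3] → C does not strictly dominate A (column X: 7 ≤ 7)
  C vs B: [7 vs 3, 1 vs 3, 2 vs 5] → C does not strictly dominate B (column Y: 1 ≤ 3)
No single strategy strictly dominates all others → no strictly dominant strategy.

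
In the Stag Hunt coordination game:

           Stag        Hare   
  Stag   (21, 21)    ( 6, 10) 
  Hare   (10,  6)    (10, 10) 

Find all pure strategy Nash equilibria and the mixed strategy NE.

Pure NE: (Stag, Stag) and (Hare, Hare); Mixed NE: p = 0.2667, q = 0.2667

Work:
Check pure NE:
(Stag, Stag): (21, 21) - no unilateral deviation beneficial
(Hare, Hare): (10, 10) - no unilateral deviation beneficial
Mixed NE: P1 plays Stag with p = 0.2667, P2 plays Stag with q = 0.2667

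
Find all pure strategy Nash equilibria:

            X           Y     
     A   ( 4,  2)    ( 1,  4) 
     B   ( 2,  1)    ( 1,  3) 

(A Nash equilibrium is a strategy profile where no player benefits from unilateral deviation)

Nash equilibrium: (A, Y), (B, Y)

Work:
Best responses:
  P1 vs X: payoffs [4, 2] → best response A (payoff 4)
  P1 vs Y: payoffs [1, 1] → best response A/B (payoff 1)
  P2 vs A: payoffs [2, 4] → best response Y (payoff 4)
  P2 vs B: payoffs [1, 3] → best response Y (payoff 3)
Mutual best responses: (A,Y), (B,Y) → Nash equilibria.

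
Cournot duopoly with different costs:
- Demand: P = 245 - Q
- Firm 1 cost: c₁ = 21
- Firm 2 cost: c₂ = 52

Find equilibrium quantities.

q₁* = 85.0, q₂* = 54.0

Work:
Reaction: q₁ = (245 - 21 - q₂)/2
Reaction: q₂ = (245 - 52 - q₁)/2
Solve simultaneously:
q₁* = (245 - 2×21 + 52)/3 = 85.0
q₂* = (245 - 2×52 + 21)/3 = 54.0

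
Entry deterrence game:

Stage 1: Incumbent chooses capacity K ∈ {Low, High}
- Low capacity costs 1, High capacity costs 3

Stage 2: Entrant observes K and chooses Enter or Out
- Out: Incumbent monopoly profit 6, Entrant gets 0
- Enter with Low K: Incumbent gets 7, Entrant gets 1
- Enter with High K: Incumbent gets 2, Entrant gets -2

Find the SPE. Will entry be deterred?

SPE: (Low, Enter|Low, Out|High); Entry not deterred. Incumbent net profit = 6, Entrant gets 1

Work:
After Low K: Entrant enters (1 > 0)
After High K: Entrant stays out (-2 < 0)
Incumbent: Low → 7−1=6, High → 6−3=3
Incumbent chooses Low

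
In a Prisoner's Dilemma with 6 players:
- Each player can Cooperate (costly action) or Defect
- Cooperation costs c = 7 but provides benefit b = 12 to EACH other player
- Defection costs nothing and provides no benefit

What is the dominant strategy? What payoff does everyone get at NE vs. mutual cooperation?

Dominant: Defect; NE payoff = 0; Coop payoff = 53

Work:
Defect dominates (saves cost c = 7, benefit to others is external)
NE: All defect → everyone gets 0
If all cooperate: each receives (5)×12 - 7 = 53
Social dilemma: 53 > 0 but NE gives 0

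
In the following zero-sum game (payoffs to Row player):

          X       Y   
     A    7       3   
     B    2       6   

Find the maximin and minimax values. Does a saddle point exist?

Maximin = 3, Minimax = 6, Saddle: False

Work:
Row minimums: [3, 2] → maximin = 3
Column maximums: [7, 6] → minimax = 6
No saddle point (maximin ≠ minimax). Mixed strategy needed.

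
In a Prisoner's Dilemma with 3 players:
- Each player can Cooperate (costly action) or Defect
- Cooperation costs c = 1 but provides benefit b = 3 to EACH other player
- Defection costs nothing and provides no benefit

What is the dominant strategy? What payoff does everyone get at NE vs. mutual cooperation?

Dominant: Defect; NE payoff = 0; Coop payoff = 5

Work:
Defect dominates (saves cost c = 1, benefit to others is external)
NE: All defect → everyone gets 0
If all cooperate: each receives (2)×3 - 1 = 5
Social dilemma: 5 > 0 but NE gives 0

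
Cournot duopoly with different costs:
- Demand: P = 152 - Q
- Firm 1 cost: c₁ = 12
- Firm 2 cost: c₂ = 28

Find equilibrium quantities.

q₁* = 52.0, q₂* = 36.0

Work:
Reaction: q₁ = (152 - 12 - q₂)/2
Reaction: q₂ = (152 - 28 - q₁)/2
Solve simultaneously:
q₁* = (152 - 2×12 + 28)/3 = 52.0
q₂* = (152 - 2×28 + 12)/3 = 36.0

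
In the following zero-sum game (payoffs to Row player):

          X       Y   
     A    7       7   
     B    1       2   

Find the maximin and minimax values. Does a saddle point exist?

Maximin = 7, Minimax = 7, Saddle: True

Work:
Row minimums: [7, 1] → maximin = 7
Column maximums: [7, 7] → minimax = 7
Saddle point exists! Game value = 7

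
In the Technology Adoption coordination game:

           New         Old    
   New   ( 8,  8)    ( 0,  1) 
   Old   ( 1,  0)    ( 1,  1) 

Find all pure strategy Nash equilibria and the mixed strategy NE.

Pure NE: (New, New) and (Old, Old); Mixed NE: p = 0.125, q = 0.125

Work:
Check pure NE:
(New, New): (8, 8) - no unilateral deviation beneficial
(Old, Old): (1, 1) - no unilateral deviation beneficial
Mixed NE: P1 plays New with p = 0.125, P2 plays New with q = 0.125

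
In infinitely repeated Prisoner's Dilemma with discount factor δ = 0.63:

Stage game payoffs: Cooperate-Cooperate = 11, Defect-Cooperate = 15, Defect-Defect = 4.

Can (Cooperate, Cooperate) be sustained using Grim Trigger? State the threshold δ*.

δ* = 0.3636; since δ = 0.63 ≥ 0.3636, cooperation can be sustained

Work:
For Grim Trigger:
Cooperate forever: 11/(1-δ)
Defect then punished: 15 + 4·δ/(1-δ)
Need: 11/(1-δ) ≥ 15 + 4·δ/(1-δ)
Solving: δ ≥ (T-R)/(T-P) = (15-11)/(15-4) = 0.3636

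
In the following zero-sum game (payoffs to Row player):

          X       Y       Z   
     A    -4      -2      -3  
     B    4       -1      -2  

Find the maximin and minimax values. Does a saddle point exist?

Maximin = -2, Minimax = -2, Saddle: True

Work:
Row minimums: [-4, -2] → maximin = -2
Column maximums: [4, -1, -2] → minimax = -2
Saddle point exists! Game value = -2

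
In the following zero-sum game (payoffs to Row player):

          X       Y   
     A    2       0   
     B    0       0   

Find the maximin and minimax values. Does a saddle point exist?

Maximin = 0, Minimax = 0, Saddle: True

Work:
Row minimums: [0, 0] → maximin = 0
Column maximums: [2, 0] → minimax = 0
Saddle point exists! Game value = 0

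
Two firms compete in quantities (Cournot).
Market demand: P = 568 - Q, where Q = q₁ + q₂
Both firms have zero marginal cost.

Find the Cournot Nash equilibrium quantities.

q₁* = q₂* = 189.33; P* = 189.33

Work:
Profit: π_i = P·q_i = (a - q_i - q_j)·q_i
FOC: ∂π_i/∂q_i = a - 2q_i - q_j = 0
Reaction function: q_i = (568 - q_j)/2
Symmetry: q* = 568/3 = 189.33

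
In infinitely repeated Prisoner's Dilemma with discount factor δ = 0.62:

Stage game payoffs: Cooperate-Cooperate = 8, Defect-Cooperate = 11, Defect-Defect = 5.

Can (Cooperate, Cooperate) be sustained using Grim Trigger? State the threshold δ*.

δ* = 0.5; since δ = 0.62 ≥ 0.5, cooperation can be sustained

Work:
For Grim Trigger:
Cooperate forever: 8/(1-δ)
Defect then punished: 11 + 5·δ/(1-δ)
Need: 8/(1-δ) ≥ 11 + 5·δ/(1-δ)
Solving: δ ≥ (T-R)/(T-P) = (11-8)/(11-5) = 0.5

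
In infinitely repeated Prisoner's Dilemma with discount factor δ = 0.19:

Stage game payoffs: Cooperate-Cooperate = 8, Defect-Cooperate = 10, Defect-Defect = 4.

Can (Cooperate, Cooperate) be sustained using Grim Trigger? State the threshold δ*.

δ* = 0.3333; since δ = 0.19 < 0.3333, cooperation cannot be sustained

Work:
For Grim Trigger:
Cooperate forever: 8/(1-δ)
Defect then punished: 10 + 4·δ/(1-δ)
Need: 8/(1-δ) ≥ 10 + 4·δ/(1-δ)
Solving: δ ≥ (T-R)/(T-P) = (10-8)/(10-4) = 0.3333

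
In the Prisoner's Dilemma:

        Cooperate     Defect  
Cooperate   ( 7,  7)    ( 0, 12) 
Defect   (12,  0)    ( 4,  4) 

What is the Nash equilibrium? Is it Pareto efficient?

(Defect, Defect) is NE; not Pareto efficient

Work:
Defect dominates Cooperate for both players:
If P2 cooperates: Defect (12) > Cooperate (7)
If P2 defects: Defect (4) > Cooperate (0)
NE: (Defect, Defect) with payoff (4, 4)
But (Cooperate, Cooperate) = (7, 7) Pareto dominates (4, 4)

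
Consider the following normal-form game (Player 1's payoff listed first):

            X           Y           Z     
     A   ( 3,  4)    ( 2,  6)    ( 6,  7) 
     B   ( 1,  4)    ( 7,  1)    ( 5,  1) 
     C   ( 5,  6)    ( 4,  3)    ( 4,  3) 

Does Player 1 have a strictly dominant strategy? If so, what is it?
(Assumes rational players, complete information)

No strictly dominant strategy exists for Player 1

Work:
A strategy strictly dominates another if it gives a strictly higher payoff against every opponent action. Compare each pair of P1's strategies column-by-column:
  A vs B: [3 vs 1, 2 vs 7, 6 vs 5] → A does not strictly dominate B (column Y: 2 ≤ 7)
  A vs C: [3 vs 5, 2 vs 4, 6 vs 4] → A does not strictly dominate C (column X: 3 ≤ 5)
  B vs A: [1 vs 3, 7 vs 2, 5 vs 6] → B does not strictly dominate A (column X: 1 ≤ 3)
  B vs C: [1 vs 5, 7 vs 4, 5 vs 4] → B does not strictly dominate C (column X: 1 ≤ 5)
  C vs A: [5 vs 3, 4 vs 2, 4 vs 6] → C does not strictly dominate A (column Z: 4 ≤ 6)
  C vs B: [5 vs 1, 4 vs 7, 4 vs 5] → C does not strictly dominate B (column Y: 4 ≤ 7)
No single strategy strictly dominates all others → no strictly dominant strategy.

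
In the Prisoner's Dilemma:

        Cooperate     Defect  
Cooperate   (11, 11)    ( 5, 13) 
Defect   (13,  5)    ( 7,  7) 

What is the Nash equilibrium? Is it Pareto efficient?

(Defect, Defect) is NE; not Pareto efficient

Work:
Defect dominates Cooperate for both players:
If P2 cooperates: Defect (13) > Cooperate (11)
If P2 defects: Defect (7) > Cooperate (5)
NE: (Defect, Defect) with payoff (7, 7)
But (Cooperate, Cooperate) = (11, 11) Pareto dominates (7, 7)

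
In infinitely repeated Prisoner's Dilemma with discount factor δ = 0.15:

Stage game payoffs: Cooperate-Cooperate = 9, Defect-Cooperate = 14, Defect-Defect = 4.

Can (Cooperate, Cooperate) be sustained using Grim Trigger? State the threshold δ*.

δ* = 0.5; since δ = 0.15 < 0.5, cooperation cannot be sustained

Work:
For Grim Trigger:
Cooperate forever: 9/(1-δ)
Defect then punished: 14 + 4·δ/(1-δ)
Need: 9/(1-δ) ≥ 14 + 4·δ/(1-δ)
Solving: δ ≥ (T-R)/(T-P) = (14-9)/(14-4) = 0.5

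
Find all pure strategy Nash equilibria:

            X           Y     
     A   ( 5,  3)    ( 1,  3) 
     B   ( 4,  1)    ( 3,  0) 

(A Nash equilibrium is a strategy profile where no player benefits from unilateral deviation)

Nash equilibrium: (A, X)

Work:
Best responses:
  P1 vs X: payoffs [5, 4] → best response A (payoff 5)
  P1 vs Y: payoffs [1, 3] → best response B (payoff 3)
  P2 vs A: payoffs [3, 3] → best response X/Y (payoff 3)
  P2 vs B: payoffs [1, 0] → best response X (payoff 1)
Mutual best responses: (A,X) → Nash equilibria.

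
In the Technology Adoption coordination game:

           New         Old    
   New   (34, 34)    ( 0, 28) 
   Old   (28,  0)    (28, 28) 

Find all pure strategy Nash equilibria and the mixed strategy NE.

Pure NE: (New, New) and (Old, Old); Mixed NE: p = 0.8235, q = 0.8235

Work:
Check pure NE:
(New, New): (34, 34) - no unilateral deviation beneficial
(Old, Old): (28, 28) - no unilateral deviation beneficial
Mixed NE: P1 plays New with p = 0.8235, P2 plays New with q = 0.8235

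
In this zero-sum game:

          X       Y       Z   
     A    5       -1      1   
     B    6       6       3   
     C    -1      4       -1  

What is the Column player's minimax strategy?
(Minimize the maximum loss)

Column should play Z, value = 3

Work:
Column player minimizes Row's maximum payoff:
Column X: max payoff to Row = 6
Column Y: max payoff to Row = 6
Column Z: max payoff to Row = 3
Minimum is 3, achieved by column Z.
Minimax strategy: Z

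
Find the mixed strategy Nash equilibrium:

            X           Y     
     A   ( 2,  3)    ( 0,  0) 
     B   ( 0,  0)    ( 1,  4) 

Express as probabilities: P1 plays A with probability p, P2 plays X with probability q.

p = 0.5714, q = 0.3333

Work:
Find probabilities that make opponent indifferent:
P2 chooses q to make P1 indifferent between A and B
P1 chooses p to make P2 indifferent between X and Y
Mixed NE: P1 plays (A: 0.5714, B: 0.4286), P2 plays (X: 0.3333, Y: 0.6667)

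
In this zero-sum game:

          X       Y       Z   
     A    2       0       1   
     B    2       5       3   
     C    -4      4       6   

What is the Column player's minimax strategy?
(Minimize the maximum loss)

Column should play X, value = 2

Work:
Column player minimizes Row's maximum payoff:
Column X: max payoff to Row = 2
Column Y: max payoff to Row = 5
Column Z: max payoff to Row = 6
Minimum is 2, achieved by column X.
Minimax strategy: X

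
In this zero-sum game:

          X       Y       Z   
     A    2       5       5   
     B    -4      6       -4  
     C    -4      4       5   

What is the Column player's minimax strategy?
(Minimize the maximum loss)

Column should play X, value = 2

Work:
Column player minimizes Row's maximum payoff:
Column X: max payoff to Row = 2
Column Y: max payoff to Row = 6
Column Z: max payoff to Row = 5
Minimum is 2, achieved by column X.
Minimax strategy: X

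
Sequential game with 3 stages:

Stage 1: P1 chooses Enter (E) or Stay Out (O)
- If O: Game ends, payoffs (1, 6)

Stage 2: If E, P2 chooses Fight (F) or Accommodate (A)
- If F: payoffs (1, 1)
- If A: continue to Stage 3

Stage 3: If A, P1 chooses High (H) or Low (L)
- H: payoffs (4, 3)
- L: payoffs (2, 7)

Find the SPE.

SPE: (E, A, H); Outcome (4, 3)

Work:
Stage 3: P1 chooses H (4 vs 2)
Stage 2: P2: F->1, A->3 (anticipating H). Choose A
Stage 1: P1: O->1, E->4 (anticipating A, H). Choose E
SPE path: E -> A -> H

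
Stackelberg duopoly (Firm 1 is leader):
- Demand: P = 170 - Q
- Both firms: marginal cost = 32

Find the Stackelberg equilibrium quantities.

q₁* (leader) = 69.0, q₂* (follower) = 34.5

Work:
Follower's reaction: q₂ = (a - c - q₁)/2
Leader substitutes: π₁ = q₁·(a - q₁ - (a-c-q₁)/2 - c)
FOC: q₁* = (170 - 32)/2 = 69.00
Then: q₂* = (170 - 32 - 69.0)/2 = 34.50
Leader has first-mover advantage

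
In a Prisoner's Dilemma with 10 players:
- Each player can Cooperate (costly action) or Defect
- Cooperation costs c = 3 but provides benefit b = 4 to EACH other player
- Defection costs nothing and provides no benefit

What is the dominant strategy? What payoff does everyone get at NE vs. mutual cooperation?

Dominant: Defect; NE payoff = 0; Coop payoff = 33

Work:
Defect dominates (saves cost c = 3, benefit to others is external)
NE: All defect → everyone gets 0
If all cooperate: each receives (9)×4 - 3 = 33
Social dilemma: 33 > 0 but NE gives 0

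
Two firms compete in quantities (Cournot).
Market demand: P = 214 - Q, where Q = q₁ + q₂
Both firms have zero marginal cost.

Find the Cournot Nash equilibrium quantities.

q₁* = q₂* = 71.33; P* = 71.33

Work:
Profit: π_i = P·q_i = (a - q_i - q_j)·q_i
FOC: ∂π_i/∂q_i = a - 2q_i - q_j = 0
Reaction function: q_i = (214 - q_j)/2
Symmetry: q* = 214/3 = 71.33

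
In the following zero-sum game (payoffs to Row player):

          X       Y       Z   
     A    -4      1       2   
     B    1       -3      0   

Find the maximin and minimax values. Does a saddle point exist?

Maximin = -3, Minimax = 1, Saddle: False

Work:
Row minimums: [-4, -3] → maximin = -3
Column maximums: [1, 1, 2] → minimax = 1
No saddle point (maximin ≠ minimax). Mixed strategy needed.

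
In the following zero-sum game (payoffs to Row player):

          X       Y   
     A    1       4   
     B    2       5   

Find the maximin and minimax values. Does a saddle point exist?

Maximin = 2, Minimax = 2, Saddle: True

Work:
Row minimums: [1, 2] → maximin = 2
Column maximums: [2, 5] → minimax = 2
Saddle point exists! Game value = 2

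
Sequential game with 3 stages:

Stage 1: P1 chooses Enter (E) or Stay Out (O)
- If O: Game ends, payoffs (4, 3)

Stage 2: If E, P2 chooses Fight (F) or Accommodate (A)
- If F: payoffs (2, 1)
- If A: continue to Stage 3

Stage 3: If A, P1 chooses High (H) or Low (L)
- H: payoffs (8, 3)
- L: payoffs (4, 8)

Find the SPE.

SPE: (E, A, H); Outcome (8, 3)

Work:
Stage 3: P1 chooses H (8 vs 4)
Stage 2: P2: F->1, A->3 (anticipating H). Choose A
Stage 1: P1: O->4, E->8 (anticipating A, H). Choose E
SPE path: E -> A -> H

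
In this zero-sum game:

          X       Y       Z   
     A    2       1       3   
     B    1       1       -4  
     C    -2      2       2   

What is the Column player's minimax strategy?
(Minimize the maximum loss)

Column should play X or Y (all achieve the minimum), value = 2

Work:
Column player minimizes Row's maximum payoff:
Column X: max payoff to Row = 2
Column Y: max payoff to Row = 2
Column Z: max payoff to Row = 3
Minimum is 2, achieved by columns X, Y (tied).
Each of X or Y is a minimax strategy.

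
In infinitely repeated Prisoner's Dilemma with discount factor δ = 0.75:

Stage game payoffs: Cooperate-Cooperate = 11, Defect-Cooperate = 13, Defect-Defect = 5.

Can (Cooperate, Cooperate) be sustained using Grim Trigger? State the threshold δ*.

δ* = 0.25; since δ = 0.75 ≥ 0.25, cooperation can be sustained

Work:
For Grim Trigger:
Cooperate forever: 11/(1-δ)
Defect then punished: 13 + 5·δ/(1-δ)
Need: 11/(1-δ) ≥ 13 + 5·δ/(1-δ)
Solving: δ ≥ (T-R)/(T-P) = (13-11)/(13-5) = 0.25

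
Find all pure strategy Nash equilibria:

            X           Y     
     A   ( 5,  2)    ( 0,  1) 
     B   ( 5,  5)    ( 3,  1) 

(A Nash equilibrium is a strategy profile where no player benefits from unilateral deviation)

Nash equilibrium: (A, X), (B, X)

Work:
Best responses:
  P1 vs X: payoffs [5, 5] → best response A/B (payoff 5)
  P1 vs Y: payoffs [0, 3] → best response B (payoff 3)
  P2 vs A: payoffs [2, 1] → best response X (payoff 2)
  P2 vs B: payoffs [5, 1] → best response X (payoff 5)
Mutual best responses: (A,X), (B,X) → Nash equilibria.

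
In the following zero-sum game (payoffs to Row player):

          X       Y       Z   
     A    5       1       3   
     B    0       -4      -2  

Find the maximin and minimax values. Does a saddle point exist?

Maximin = 1, Minimax = 1, Saddle: True

Work:
Row minimums: [1, -4] → maximin = 1
Column maximums: [5, 1, 3] → minimax = 1
Saddle point exists! Game value = 1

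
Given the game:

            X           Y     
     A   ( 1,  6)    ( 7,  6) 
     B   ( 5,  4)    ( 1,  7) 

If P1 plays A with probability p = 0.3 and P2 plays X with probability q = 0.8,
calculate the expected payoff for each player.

E[P1] = 3.6, E[P2] = 5.02

Work:
E[P1] = p·q·π₁(A,X) + p·(1-q)·π₁(A,Y) + (1-p)·q·π₁(B,X) + (1-p)·(1-q)·π₁(B,Y)
= 0.3·0.8·1 + 0.3·0.2·7 + 0.7·0.8·5 + 0.7·0.2·1
= 3.6

E[P2] = 5.02 (similar calculation)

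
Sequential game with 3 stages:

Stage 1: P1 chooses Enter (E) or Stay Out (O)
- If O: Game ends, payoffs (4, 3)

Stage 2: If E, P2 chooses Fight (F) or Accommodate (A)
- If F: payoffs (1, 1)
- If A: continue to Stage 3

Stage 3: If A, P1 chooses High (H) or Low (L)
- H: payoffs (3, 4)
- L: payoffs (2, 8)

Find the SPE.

SPE: (O, A, H); Outcome (4, 3)

Work:
Stage 3: P1 chooses H (3 vs 2)
Stage 2: P2: F->1, A->4 (anticipating H). Choose A
Stage 1: P1: O->4, E->3 (anticipating A, H). Choose O
SPE path: O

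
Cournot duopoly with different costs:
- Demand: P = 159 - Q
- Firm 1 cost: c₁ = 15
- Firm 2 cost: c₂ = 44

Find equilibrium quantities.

q₁* = 57.67, q₂* = 28.67

Work:
Reaction: q₁ = (159 - 15 - q₂)/2
Reaction: q₂ = (159 - 44 - q₁)/2
Solve simultaneously:
q₁* = (159 - 2×15 + 44)/3 = 57.67
q₂* = (159 - 2×44 + 15)/3 = 28.67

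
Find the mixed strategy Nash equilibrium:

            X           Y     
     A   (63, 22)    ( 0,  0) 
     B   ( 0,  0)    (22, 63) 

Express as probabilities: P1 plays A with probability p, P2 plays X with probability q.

p = 0.7412, q = 0.2588

Work:
Find probabilities that make opponent indifferent:
P2 chooses q to make P1 indifferent between A and B
P1 chooses p to make P2 indifferent between X and Y
Mixed NE: P1 plays (A: 0.7412, B: 0.2588), P2 plays (X: 0.2588, Y: 0.7412)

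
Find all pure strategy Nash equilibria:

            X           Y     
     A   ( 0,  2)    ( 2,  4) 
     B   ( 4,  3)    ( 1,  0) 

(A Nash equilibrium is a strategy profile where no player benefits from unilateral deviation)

Nash equilibrium: (A, Y), (B, X)

Work:
Best responses:
  P1 vs X: payoffs [0, 4] → best response B (payoff 4)
  P1 vs Y: payoffs [2, 1] → best response A (payoff 2)
  P2 vs A: payoffs [2, 4] → best response Y (payoff 4)
  P2 vs B: payoffs [3, 0] → best response X (payoff 3)
Mutual best responses: (A,Y), (B,X) → Nash equilibria.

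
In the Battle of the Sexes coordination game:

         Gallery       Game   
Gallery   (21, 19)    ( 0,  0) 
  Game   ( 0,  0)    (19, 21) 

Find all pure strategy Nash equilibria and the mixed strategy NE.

Pure NE: (Gallery, Gallery) and (Game, Game); Mixed NE: p = 0.525, q = 0.475

Work:
Check pure NE:
(Gallery, Gallery): (21, 19) - no unilateral deviation beneficial
(Game, Game): (19, 21) - no unilateral deviation beneficial
Mixed NE: P1 plays Gallery with p = 0.525, P2 plays Gallery with q = 0.475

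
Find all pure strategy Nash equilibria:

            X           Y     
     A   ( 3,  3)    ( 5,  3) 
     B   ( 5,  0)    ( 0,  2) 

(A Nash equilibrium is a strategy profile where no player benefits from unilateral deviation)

Nash equilibrium: (A, Y)

Work:
Best responses:
  P1 vs X: payoffs [3, 5] → best response B (payoff 5)
  P1 vs Y: payoffs [5, 0] → best response A (payoff 5)
  P2 vs A: payoffs [3, 3] → best response X/Y (payoff 3)
  P2 vs B: payoffs [0, 2] → best response Y (payoff 2)
Mutual best responses: (A,Y) → Nash equilibria.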